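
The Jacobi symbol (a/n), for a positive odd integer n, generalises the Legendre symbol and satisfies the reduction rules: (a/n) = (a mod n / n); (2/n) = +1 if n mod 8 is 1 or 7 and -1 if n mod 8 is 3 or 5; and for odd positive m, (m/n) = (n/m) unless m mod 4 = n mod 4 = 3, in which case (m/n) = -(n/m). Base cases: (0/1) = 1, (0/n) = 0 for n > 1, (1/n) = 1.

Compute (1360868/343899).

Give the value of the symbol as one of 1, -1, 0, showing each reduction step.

1

(1360868/343899): 1360868 mod 343899 = 329171, so (1360868/343899) = (329171/343899)
flip (329171/343899) -> (343899/329171): both odd, 329171 mod 4 = 3, 343899 mod 4 = 3, so the flip contributes -1; sign now -1
(343899/329171): 343899 mod 329171 = 14728, so (343899/329171) = (14728/329171)
factor out 2^3: 14728 = 2^3·1841; with 329171 mod 8 = 3, (2/329171) = -1; sign now +1; continue with (1841/329171)
flip (1841/329171) -> (329171/1841): both odd, 1841 mod 4 = 1, 329171 mod 4 = 3, so the flip contributes +1; sign now +1
(329171/1841): 329171 mod 1841 = 1473, so (329171/1841) = (1473/1841)
flip (1473/1841) -> (1841/1473): both odd, 1473 mod 4 = 1, 1841 mod 4 = 1, so the flip contributes +1; sign now +1
(1841/1473): 1841 mod 1473 = 368, so (1841/1473) = (368/1473)
factor out 2^4: 368 = 2^4·23; with 1473 mod 8 = 1, (2/1473) = +1; sign now +1; continue with (23/1473)
flip (23/1473) -> (1473/23): both odd, 23 mod 4 = 3, 1473 mod 4 = 1, so the flip contributes +1; sign now +1
(1473/23): 1473 mod 23 = 1, so (1473/23) = (1/23)
reached (1/23) = 1, so the symbol is +1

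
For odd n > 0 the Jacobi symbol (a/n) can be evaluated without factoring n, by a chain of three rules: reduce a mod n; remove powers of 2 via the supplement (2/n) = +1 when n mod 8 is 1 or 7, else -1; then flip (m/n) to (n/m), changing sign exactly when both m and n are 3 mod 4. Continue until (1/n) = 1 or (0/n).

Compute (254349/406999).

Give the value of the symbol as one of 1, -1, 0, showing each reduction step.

reciprocity: (254349/406999) = +1·(406999/254349) since 254349 mod 4 = 1, 406999 mod 4 = 3; sign now +1
(406999/254349) = (152650/254349)   [reduce mod 254349]
152650 = 2^1·76325; (2/254349) = -1 since 254349 mod 8 = 5, so (152650/254349) = (-1)^1·(76325/254349); sign now -1
reciprocity: (76325/254349) = +1·(254349/76325) since 76325 mod 4 = 1, 254349 mod 4 = 1; sign now -1
(254349/76325) = (25374/76325)   [reduce mod 76325]
25374 = 2^1·12687; (2/76325) = -1 since 76325 mod 8 = 5, so (25374/76325) = (-1)^1·(12687/76325); sign now +1
reciprocity: (12687/76325) = +1·(76325/12687) since 12687 mod 4 = 3, 76325 mod 4 = 1; sign now +1
(76325/12687) = (203/12687)   [reduce mod 12687]
reciprocity: (203/12687) = -1·(12687/203) since 203 mod 4 = 3, 12687 mod 4 = 3; sign now -1
(12687/203) = (101/203)   [reduce mod 203]
reciprocity: (101/203) = +1·(203/101) since 101 mod 4 = 1, 203 mod 4 = 3; sign now -1
(203/101) = (1/101)   [reduce mod 101]
(1/101) = 1; final value = sign = -1

-1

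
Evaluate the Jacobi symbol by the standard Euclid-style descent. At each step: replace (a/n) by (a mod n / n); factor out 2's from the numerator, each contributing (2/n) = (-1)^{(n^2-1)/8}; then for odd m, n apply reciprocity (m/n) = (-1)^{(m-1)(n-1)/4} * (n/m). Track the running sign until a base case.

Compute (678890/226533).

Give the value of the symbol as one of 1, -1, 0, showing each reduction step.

(678890/226533) = (225824/226533)   [reduce mod 226533]
225824 = 2^5·7057; (2/226533) = -1 since 226533 mod 8 = 5, so (225824/226533) = (-1)^5·(7057/226533); sign now -1
reciprocity: (7057/226533) = +1·(226533/7057) since 7057 mod 4 = 1, 226533 mod 4 = 1; sign now -1
(226533/7057) = (709/7057)   [reduce mod 7057]
reciprocity: (709/7057) = +1·(7057/709) since 709 mod 4 = 1, 7057 mod 4 = 1; sign now -1
(7057/709) = (676/709)   [reduce mod 709]
676 = 2^2·169; (2/709) = -1 since 709 mod 8 = 5, so (676/709) = (-1)^2·(169/709); sign now -1
reciprocity: (169/709) = +1·(709/169) since 169 mod 4 = 1, 709 mod 4 = 1; sign now -1
(709/169) = (33/169)   [reduce mod 169]
reciprocity: (33/169) = +1·(169/33) since 33 mod 4 = 1, 169 mod 4 = 1; sign now -1
(169/33) = (4/33)   [reduce mod 33]
4 = 2^2·1; (2/33) = +1 since 33 mod 8 = 1, so (4/33) = (+1)^2·(1/33); sign now -1
(1/33) = 1; final value = sign = -1

-1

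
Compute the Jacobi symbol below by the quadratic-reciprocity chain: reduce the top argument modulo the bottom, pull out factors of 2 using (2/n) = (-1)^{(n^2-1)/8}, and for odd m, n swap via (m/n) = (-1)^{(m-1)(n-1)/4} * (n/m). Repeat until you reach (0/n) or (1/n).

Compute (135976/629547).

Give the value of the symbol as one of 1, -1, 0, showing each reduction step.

factor out 2^3: 135976 = 2^3·16997; with 629547 mod 8 = 3, (2/629547) = -1; sign now -1; continue with (16997/629547)
flip (16997/629547) -> (629547/16997): both odd, 16997 mod 4 = 1, 629547 mod 4 = 3, so the flip contributes +1; sign now -1
(629547/16997): 629547 mod 16997 = 658, so (629547/16997) = (658/16997)
factor out 2^1: 658 = 2^1·329; with 16997 mod 8 = 5, (2/16997) = -1; sign now +1; continue with (329/16997)
flip (329/16997) -> (16997/329): both odd, 329 mod 4 = 1, 16997 mod 4 = 1, so the flip contributes +1; sign now +1
(16997/329): 16997 mod 329 = 218, so (16997/329) = (218/329)
factor out 2^1: 218 = 2^1·109; with 329 mod 8 = 1, (2/329) = +1; sign now +1; continue with (109/329)
flip (109/329) -> (329/109): both odd, 109 mod 4 = 1, 329 mod 4 = 1, so the flip contributes +1; sign now +1
(329/109): 329 mod 109 = 2, so (329/109) = (2/109)
factor out 2^1: 2 = 2^1·1; with 109 mod 8 = 5, (2/109) = -1; sign now -1; continue with (1/109)
reached (1/109) = 1, so the symbol is -1

-1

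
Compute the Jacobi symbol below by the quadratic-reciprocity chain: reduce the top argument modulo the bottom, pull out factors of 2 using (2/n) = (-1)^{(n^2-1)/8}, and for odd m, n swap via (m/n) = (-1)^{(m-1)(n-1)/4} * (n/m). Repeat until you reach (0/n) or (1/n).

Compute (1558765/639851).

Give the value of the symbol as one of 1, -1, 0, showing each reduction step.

-1

(1558765/639851): 1558765 mod 639851 = 279063, so (1558765/639851) = (279063/639851)
flip (279063/639851) -> (639851/279063): both odd, 279063 mod 4 = 3, 639851 mod 4 = 3, so the flip contributes -1; sign now -1
(639851/279063): 639851 mod 279063 = 81725, so (639851/279063) = (81725/279063)
flip (81725/279063) -> (279063/81725): both odd, 81725 mod 4 = 1, 279063 mod 4 = 3, so the flip contributes +1; sign now -1
(279063/81725): 279063 mod 81725 = 33888, so (279063/81725) = (33888/81725)
factor out 2^5: 33888 = 2^5·1059; with 81725 mod 8 = 5, (2/81725) = -1; sign now +1; continue with (1059/81725)
flip (1059/81725) -> (81725/1059): both odd, 1059 mod 4 = 3, 81725 mod 4 = 1, so the flip contributes +1; sign now +1
(81725/1059): 81725 mod 1059 = 182, so (81725/1059) = (182/1059)
factor out 2^1: 182 = 2^1·91; with 1059 mod 8 = 3, (2/1059) = -1; sign now -1; continue with (91/1059)
flip (91/1059) -> (1059/91): both odd, 91 mod 4 = 3, 1059 mod 4 = 3, so the flip contributes -1; sign now +1
(1059/91): 1059 mod 91 = 58, so (1059/91) = (58/91)
factor out 2^1: 58 = 2^1·29; with 91 mod 8 = 3, (2/91) = -1; sign now -1; continue with (29/91)
flip (29/91) -> (91/29): both odd, 29 mod 4 = 1, 91 mod 4 = 3, so the flip contributes +1; sign now -1
(91/29): 91 mod 29 = 4, so (91/29) = (4/29)
factor out 2^2: 4 = 2^2·1; with 29 mod 8 = 5, (2/29) = -1; sign now -1; continue with (1/29)
reached (1/29) = 1, so the symbol is -1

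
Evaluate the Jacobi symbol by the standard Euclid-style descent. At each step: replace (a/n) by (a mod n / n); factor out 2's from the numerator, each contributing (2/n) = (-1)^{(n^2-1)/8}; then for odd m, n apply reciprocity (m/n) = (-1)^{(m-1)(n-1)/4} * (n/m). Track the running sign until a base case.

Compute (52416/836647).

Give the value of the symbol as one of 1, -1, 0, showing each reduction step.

factor out 2^6: 52416 = 2^6·819; with 836647 mod 8 = 7, (2/836647) = +1; sign now +1; continue with (819/836647)
flip (819/836647) -> (836647/819): both odd, 819 mod 4 = 3, 836647 mod 4 = 3, so the flip contributes -1; sign now -1
(836647/819): 836647 mod 819 = 448, so (836647/819) = (448/819)
factor out 2^6: 448 = 2^6·7; with 819 mod 8 = 3, (2/819) = -1; sign now -1; continue with (7/819)
flip (7/819) -> (819/7): both odd, 7 mod 4 = 3, 819 mod 4 = 3, so the flip contributes -1; sign now +1
(819/7): 819 mod 7 = 0, so (819/7) = (0/7)
reached (0/7); gcd(a, n) > 1, so (0/7) = 0 and the symbol is 0

0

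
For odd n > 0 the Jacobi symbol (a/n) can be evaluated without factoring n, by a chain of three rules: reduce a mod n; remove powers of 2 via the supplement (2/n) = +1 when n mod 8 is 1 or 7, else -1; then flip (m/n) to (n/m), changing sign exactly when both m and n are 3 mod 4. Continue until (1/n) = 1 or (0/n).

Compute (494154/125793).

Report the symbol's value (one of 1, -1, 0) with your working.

(494154/125793) = (116775/125793)   [reduce mod 125793]
reciprocity: (116775/125793) = +1·(125793/116775) since 116775 mod 4 = 3, 125793 mod 4 = 1; sign now +1
(125793/116775) = (9018/116775)   [reduce mod 116775]
9018 = 2^1·4509; (2/116775) = +1 since 116775 mod 8 = 7, so (9018/116775) = (+1)^1·(4509/116775); sign now +1
reciprocity: (4509/116775) = +1·(116775/4509) since 4509 mod 4 = 1, 116775 mod 4 = 3; sign now +1
(116775/4509) = (4050/4509)   [reduce mod 4509]
4050 = 2^1·2025; (2/4509) = -1 since 4509 mod 8 = 5, so (4050/4509) = (-1)^1·(2025/4509); sign now -1
reciprocity: (2025/4509) = +1·(4509/2025) since 2025 mod 4 = 1, 4509 mod 4 = 1; sign now -1
(4509/2025) = (459/2025)   [reduce mod 2025]
reciprocity: (459/2025) = +1·(2025/459) since 459 mod 4 = 3, 2025 mod 4 = 1; sign now -1
(2025/459) = (189/459)   [reduce mod 459]
reciprocity: (189/459) = +1·(459/189) since 189 mod 4 = 1, 459 mod 4 = 3; sign now -1
(459/189) = (81/189)   [reduce mod 189]
reciprocity: (81/189) = +1·(189/81) since 81 mod 4 = 1, 189 mod 4 = 1; sign now -1
(189/81) = (27/81)   [reduce mod 81]
reciprocity: (27/81) = +1·(81/27) since 27 mod 4 = 3, 81 mod 4 = 1; sign now -1
(81/27) = (0/27)   [reduce mod 27]
(0/27) = 0   [gcd(a, n) > 1]; final value = 0

0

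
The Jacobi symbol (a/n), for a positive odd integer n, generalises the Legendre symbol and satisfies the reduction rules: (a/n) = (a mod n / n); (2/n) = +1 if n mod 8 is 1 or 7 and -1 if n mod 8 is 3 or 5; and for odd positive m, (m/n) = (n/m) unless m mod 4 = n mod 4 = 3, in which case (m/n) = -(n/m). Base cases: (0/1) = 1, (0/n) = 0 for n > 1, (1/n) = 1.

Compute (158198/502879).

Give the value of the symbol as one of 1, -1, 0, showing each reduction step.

-1

factor out 2^1: 158198 = 2^1·79099; with 502879 mod 8 = 7, (2/502879) = +1; sign now +1; continue with (79099/502879)
flip (79099/502879) -> (502879/79099): both odd, 79099 mod 4 = 3, 502879 mod 4 = 3, so the flip contributes -1; sign now -1
(502879/79099): 502879 mod 79099 = 28285, so (502879/79099) = (28285/79099)
flip (28285/79099) -> (79099/28285): both odd, 28285 mod 4 = 1, 79099 mod 4 = 3, so the flip contributes +1; sign now -1
(79099/28285): 79099 mod 28285 = 22529, so (79099/28285) = (22529/28285)
flip (22529/28285) -> (28285/22529): both odd, 22529 mod 4 = 1, 28285 mod 4 = 1, so the flip contributes +1; sign now -1
(28285/22529): 28285 mod 22529 = 5756, so (28285/22529) = (5756/22529)
factor out 2^2: 5756 = 2^2·1439; with 22529 mod 8 = 1, (2/22529) = +1; sign now -1; continue with (1439/22529)
flip (1439/22529) -> (22529/1439): both odd, 1439 mod 4 = 3, 22529 mod 4 = 1, so the flip contributes +1; sign now -1
(22529/1439): 22529 mod 1439 = 944, so (22529/1439) = (944/1439)
factor out 2^4: 944 = 2^4·59; with 1439 mod 8 = 7, (2/1439) = +1; sign now -1; continue with (59/1439)
flip (59/1439) -> (1439/59): both odd, 59 mod 4 = 3, 1439 mod 4 = 3, so the flip contributes -1; sign now +1
(1439/59): 1439 mod 59 = 23, so (1439/59) = (23/59)
flip (23/59) -> (59/23): both odd, 23 mod 4 = 3, 59 mod 4 = 3, so the flip contributes -1; sign now -1
(59/23): 59 mod 23 = 13, so (59/23) = (13/23)
flip (13/23) -> (23/13): both odd, 13 mod 4 = 1, 23 mod 4 = 3, so the flip contributes +1; sign now -1
(23/13): 23 mod 13 = 10, so (23/13) = (10/13)
factor out 2^1: 10 = 2^1·5; with 13 mod 8 = 5, (2/13) = -1; sign now +1; continue with (5/13)
flip (5/13) -> (13/5): both odd, 5 mod 4 = 1, 13 mod 4 = 1, so the flip contributes +1; sign now +1
(13/5): 13 mod 5 = 3, so (13/5) = (3/5)
flip (3/5) -> (5/3): both odd, 3 mod 4 = 3, 5 mod 4 = 1, so the flip contributes +1; sign now +1
(5/3): 5 mod 3 = 2, so (5/3) = (2/3)
factor out 2^1: 2 = 2^1·1; with 3 mod 8 = 3, (2/3) = -1; sign now -1; continue with (1/3)
reached (1/3) = 1, so the symbol is -1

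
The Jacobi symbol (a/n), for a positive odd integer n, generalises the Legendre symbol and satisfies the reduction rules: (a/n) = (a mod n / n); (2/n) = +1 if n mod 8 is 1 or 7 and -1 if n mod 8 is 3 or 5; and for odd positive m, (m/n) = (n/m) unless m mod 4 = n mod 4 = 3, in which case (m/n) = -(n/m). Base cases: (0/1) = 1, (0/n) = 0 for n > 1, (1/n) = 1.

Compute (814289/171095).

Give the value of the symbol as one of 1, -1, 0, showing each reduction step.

-1

(814289/171095): 814289 mod 171095 = 129909, so (814289/171095) = (129909/171095)
flip (129909/171095) -> (171095/129909): both odd, 129909 mod 4 = 1, 171095 mod 4 = 3, so the flip contributes +1; sign now +1
(171095/129909): 171095 mod 129909 = 41186, so (171095/129909) = (41186/129909)
factor out 2^1: 41186 = 2^1·20593; with 129909 mod 8 = 5, (2/129909) = -1; sign now -1; continue with (20593/129909)
flip (20593/129909) -> (129909/20593): both odd, 20593 mod 4 = 1, 129909 mod 4 = 1, so the flip contributes +1; sign now -1
(129909/20593): 129909 mod 20593 = 6351, so (129909/20593) = (6351/20593)
flip (6351/20593) -> (20593/6351): both odd, 6351 mod 4 = 3, 20593 mod 4 = 1, so the flip contributes +1; sign now -1
(20593/6351): 20593 mod 6351 = 1540, so (20593/6351) = (1540/6351)
factor out 2^2: 1540 = 2^2·385; with 6351 mod 8 = 7, (2/6351) = +1; sign now -1; continue with (385/6351)
flip (385/6351) -> (6351/385): both odd, 385 mod 4 = 1, 6351 mod 4 = 3, so the flip contributes +1; sign now -1
(6351/385): 6351 mod 385 = 191, so (6351/385) = (191/385)
flip (191/385) -> (385/191): both odd, 191 mod 4 = 3, 385 mod 4 = 1, so the flip contributes +1; sign now -1
(385/191): 385 mod 191 = 3, so (385/191) = (3/191)
flip (3/191) -> (191/3): both odd, 3 mod 4 = 3, 191 mod 4 = 3, so the flip contributes -1; sign now +1
(191/3): 191 mod 3 = 2, so (191/3) = (2/3)
factor out 2^1: 2 = 2^1·1; with 3 mod 8 = 3, (2/3) = -1; sign now -1; continue with (1/3)
reached (1/3) = 1, so the symbol is -1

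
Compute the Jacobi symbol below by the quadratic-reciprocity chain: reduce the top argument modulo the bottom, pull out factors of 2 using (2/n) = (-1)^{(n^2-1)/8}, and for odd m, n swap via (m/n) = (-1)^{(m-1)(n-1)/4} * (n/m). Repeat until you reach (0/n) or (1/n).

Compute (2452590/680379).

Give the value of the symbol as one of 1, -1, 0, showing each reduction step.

0

(2452590/680379): 2452590 mod 680379 = 411453, so (2452590/680379) = (411453/680379)
flip (411453/680379) -> (680379/411453): both odd, 411453 mod 4 = 1, 680379 mod 4 = 3, so the flip contributes +1; sign now +1
(680379/411453): 680379 mod 411453 = 268926, so (680379/411453) = (268926/411453)
factor out 2^1: 268926 = 2^1·134463; with 411453 mod 8 = 5, (2/411453) = -1; sign now -1; continue with (134463/411453)
flip (134463/411453) -> (411453/134463): both odd, 134463 mod 4 = 3, 411453 mod 4 = 1, so the flip contributes +1; sign now -1
(411453/134463): 411453 mod 134463 = 8064, so (411453/134463) = (8064/134463)
factor out 2^7: 8064 = 2^7·63; with 134463 mod 8 = 7, (2/134463) = +1; sign now -1; continue with (63/134463)
flip (63/134463) -> (134463/63): both odd, 63 mod 4 = 3, 134463 mod 4 = 3, so the flip contributes -1; sign now +1
(134463/63): 134463 mod 63 = 21, so (134463/63) = (21/63)
flip (21/63) -> (63/21): both odd, 21 mod 4 = 1, 63 mod 4 = 3, so the flip contributes +1; sign now +1
(63/21): 63 mod 21 = 0, so (63/21) = (0/21)
reached (0/21); gcd(a, n) > 1, so (0/21) = 0 and the symbol is 0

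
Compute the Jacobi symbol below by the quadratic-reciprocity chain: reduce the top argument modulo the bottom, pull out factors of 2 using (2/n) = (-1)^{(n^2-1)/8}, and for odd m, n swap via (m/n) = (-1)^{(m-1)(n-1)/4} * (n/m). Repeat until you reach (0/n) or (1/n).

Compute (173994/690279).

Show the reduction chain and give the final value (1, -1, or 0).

173994 = 2^1·86997; (2/690279) = +1 since 690279 mod 8 = 7, so (173994/690279) = (+1)^1·(86997/690279); sign now +1
reciprocity: (86997/690279) = +1·(690279/86997) since 86997 mod 4 = 1, 690279 mod 4 = 3; sign now +1
(690279/86997) = (81300/86997)   [reduce mod 86997]
81300 = 2^2·20325; (2/86997) = -1 since 86997 mod 8 = 5, so (81300/86997) = (-1)^2·(20325/86997); sign now +1
reciprocity: (20325/86997) = +1·(86997/20325) since 20325 mod 4 = 1, 86997 mod 4 = 1; sign now +1
(86997/20325) = (5697/20325)   [reduce mod 20325]
reciprocity: (5697/20325) = +1·(20325/5697) since 5697 mod 4 = 1, 20325 mod 4 = 1; sign now +1
(20325/5697) = (3234/5697)   [reduce mod 5697]
3234 = 2^1·1617; (2/5697) = +1 since 5697 mod 8 = 1, so (3234/5697) = (+1)^1·(1617/5697); sign now +1
reciprocity: (1617/5697) = +1·(5697/1617) since 1617 mod 4 = 1, 5697 mod 4 = 1; sign now +1
(5697/1617) = (846/1617)   [reduce mod 1617]
846 = 2^1·423; (2/1617) = +1 since 1617 mod 8 = 1, so (846/1617) = (+1)^1·(423/1617); sign now +1
reciprocity: (423/1617) = +1·(1617/423) since 423 mod 4 = 3, 1617 mod 4 = 1; sign now +1
(1617/423) = (348/423)   [reduce mod 423]
348 = 2^2·87; (2/423) = +1 since 423 mod 8 = 7, so (348/423) = (+1)^2·(87/423); sign now +1
reciprocity: (87/423) = -1·(423/87) since 87 mod 4 = 3, 423 mod 4 = 3; sign now -1
(423/87) = (75/87)   [reduce mod 87]
reciprocity: (75/87) = -1·(87/75) since 75 mod 4 = 3, 87 mod 4 = 3; sign now +1
(87/75) = (12/75)   [reduce mod 75]
12 = 2^2·3; (2/75) = -1 since 75 mod 8 = 3, so (12/75) = (-1)^2·(3/75); sign now +1
reciprocity: (3/75) = -1·(75/3) since 3 mod 4 = 3, 75 mod 4 = 3; sign now -1
(75/3) = (0/3)   [reduce mod 3]
(0/3) = 0   [gcd(a, n) > 1]; final value = 0

0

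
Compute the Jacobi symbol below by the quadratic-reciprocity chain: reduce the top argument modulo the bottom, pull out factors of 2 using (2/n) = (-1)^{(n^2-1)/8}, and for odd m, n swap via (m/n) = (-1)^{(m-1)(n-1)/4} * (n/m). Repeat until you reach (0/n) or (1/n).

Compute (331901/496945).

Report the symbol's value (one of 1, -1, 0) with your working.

reciprocity: (331901/496945) = +1·(496945/331901) since 331901 mod 4 = 1, 496945 mod 4 = 1; sign now +1
(496945/331901) = (165044/331901)   [reduce mod 331901]
165044 = 2^2·41261; (2/331901) = -1 since 331901 mod 8 = 5, so (165044/331901) = (-1)^2·(41261/331901); sign now +1
reciprocity: (41261/331901) = +1·(331901/41261) since 41261 mod 4 = 1, 331901 mod 4 = 1; sign now +1
(331901/41261) = (1813/41261)   [reduce mod 41261]
reciprocity: (1813/41261) = +1·(41261/1813) since 1813 mod 4 = 1, 41261 mod 4 = 1; sign now +1
(41261/1813) = (1375/1813)   [reduce mod 1813]
reciprocity: (1375/1813) = +1·(1813/1375) since 1375 mod 4 = 3, 1813 mod 4 = 1; sign now +1
(1813/1375) = (438/1375)   [reduce mod 1375]
438 = 2^1·219; (2/1375) = +1 since 1375 mod 8 = 7, so (438/1375) = (+1)^1·(219/1375); sign now +1
reciprocity: (219/1375) = -1·(1375/219) since 219 mod 4 = 3, 1375 mod 4 = 3; sign now -1
(1375/219) = (61/219)   [reduce mod 219]
reciprocity: (61/219) = +1·(219/61) since 61 mod 4 = 1, 219 mod 4 = 3; sign now -1
(219/61) = (36/61)   [reduce mod 61]
36 = 2^2·9; (2/61) = -1 since 61 mod 8 = 5, so (36/61) = (-1)^2·(9/61); sign now -1
reciprocity: (9/61) = +1·(61/9) since 9 mod 4 = 1, 61 mod 4 = 1; sign now -1
(61/9) = (7/9)   [reduce mod 9]
reciprocity: (7/9) = +1·(9/7) since 7 mod 4 = 3, 9 mod 4 = 1; sign now -1
(9/7) = (2/7)   [reduce mod 7]
2 = 2^1·1; (2/7) = +1 since 7 mod 8 = 7, so (2/7) = (+1)^1·(1/7); sign now -1
(1/7) = 1; final value = sign = -1

-1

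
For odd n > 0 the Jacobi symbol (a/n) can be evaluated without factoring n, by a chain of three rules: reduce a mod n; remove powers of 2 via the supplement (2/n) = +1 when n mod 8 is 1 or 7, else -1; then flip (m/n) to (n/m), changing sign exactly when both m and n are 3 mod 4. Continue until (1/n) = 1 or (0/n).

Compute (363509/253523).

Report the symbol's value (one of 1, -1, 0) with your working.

(363509/253523) = (109986/253523)   [reduce mod 253523]
109986 = 2^1·54993; (2/253523) = -1 since 253523 mod 8 = 3, so (109986/253523) = (-1)^1·(54993/253523); sign now -1
reciprocity: (54993/253523) = +1·(253523/54993) since 54993 mod 4 = 1, 253523 mod 4 = 3; sign now -1
(253523/54993) = (33551/54993)   [reduce mod 54993]
reciprocity: (33551/54993) = +1·(54993/33551) since 33551 mod 4 = 3, 54993 mod 4 = 1; sign now -1
(54993/33551) = (21442/33551)   [reduce mod 33551]
21442 = 2^1·10721; (2/33551) = +1 since 33551 mod 8 = 7, so (21442/33551) = (+1)^1·(10721/33551); sign now -1
reciprocity: (10721/33551) = +1·(33551/10721) since 10721 mod 4 = 1, 33551 mod 4 = 3; sign now -1
(33551/10721) = (1388/10721)   [reduce mod 10721]
1388 = 2^2·347; (2/10721) = +1 since 10721 mod 8 = 1, so (1388/10721) = (+1)^2·(347/10721); sign now -1
reciprocity: (347/10721) = +1·(10721/347) since 347 mod 4 = 3, 10721 mod 4 = 1; sign now -1
(10721/347) = (311/347)   [reduce mod 347]
reciprocity: (311/347) = -1·(347/311) since 311 mod 4 = 3, 347 mod 4 = 3; sign now +1
(347/311) = (36/311)   [reduce mod 311]
36 = 2^2·9; (2/311) = +1 since 311 mod 8 = 7, so (36/311) = (+1)^2·(9/311); sign now +1
reciprocity: (9/311) = +1·(311/9) since 9 mod 4 = 1, 311 mod 4 = 3; sign now +1
(311/9) = (5/9)   [reduce mod 9]
reciprocity: (5/9) = +1·(9/5) since 5 mod 4 = 1, 9 mod 4 = 1; sign now +1
(9/5) = (4/5)   [reduce mod 5]
4 = 2^2·1; (2/5) = -1 since 5 mod 8 = 5, so (4/5) = (-1)^2·(1/5); sign now +1
(1/5) = 1; final value = sign = +1

1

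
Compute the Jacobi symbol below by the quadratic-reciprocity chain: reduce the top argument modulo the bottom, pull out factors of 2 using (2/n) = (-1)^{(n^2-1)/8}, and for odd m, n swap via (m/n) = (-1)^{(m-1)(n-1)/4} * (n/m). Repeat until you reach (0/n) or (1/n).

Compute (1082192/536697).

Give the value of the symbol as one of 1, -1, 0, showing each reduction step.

(1082192/536697): 1082192 mod 536697 = 8798, so (1082192/536697) = (8798/536697)
factor out 2^1: 8798 = 2^1·4399; with 536697 mod 8 = 1, (2/536697) = +1; sign now +1; continue with (4399/536697)
flip (4399/536697) -> (536697/4399): both odd, 4399 mod 4 = 3, 536697 mod 4 = 1, so the flip contributes +1; sign now +1
(536697/4399): 536697 mod 4399 = 19, so (536697/4399) = (19/4399)
flip (19/4399) -> (4399/19): both odd, 19 mod 4 = 3, 4399 mod 4 = 3, so the flip contributes -1; sign now -1
(4399/19): 4399 mod 19 = 10, so (4399/19) = (10/19)
factor out 2^1: 10 = 2^1·5; with 19 mod 8 = 3, (2/19) = -1; sign now +1; continue with (5/19)
flip (5/19) -> (19/5): both odd, 5 mod 4 = 1, 19 mod 4 = 3, so the flip contributes +1; sign now +1
(19/5): 19 mod 5 = 4, so (19/5) = (4/5)
factor out 2^2: 4 = 2^2·1; with 5 mod 8 = 5, (2/5) = -1; sign now +1; continue with (1/5)
reached (1/5) = 1, so the symbol is +1

1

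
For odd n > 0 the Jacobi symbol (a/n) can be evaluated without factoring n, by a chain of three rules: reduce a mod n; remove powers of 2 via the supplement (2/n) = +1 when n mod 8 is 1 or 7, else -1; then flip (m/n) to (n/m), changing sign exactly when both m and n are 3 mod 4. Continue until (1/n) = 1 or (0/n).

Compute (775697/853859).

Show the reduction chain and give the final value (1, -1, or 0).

1

flip (775697/853859) -> (853859/775697): both odd, 775697 mod 4 = 1, 853859 mod 4 = 3, so the flip contributes +1; sign now +1
(853859/775697): 853859 mod 775697 = 78162, so (853859/775697) = (78162/775697)
factor out 2^1: 78162 = 2^1·39081; with 775697 mod 8 = 1, (2/775697) = +1; sign now +1; continue with (39081/775697)
flip (39081/775697) -> (775697/39081): both odd, 39081 mod 4 = 1, 775697 mod 4 = 1, so the flip contributes +1; sign now +1
(775697/39081): 775697 mod 39081 = 33158, so (775697/39081) = (33158/39081)
factor out 2^1: 33158 = 2^1·16579; with 39081 mod 8 = 1, (2/39081) = +1; sign now +1; continue with (16579/39081)
flip (16579/39081) -> (39081/16579): both odd, 16579 mod 4 = 3, 39081 mod 4 = 1, so the flip contributes +1; sign now +1
(39081/16579): 39081 mod 16579 = 5923, so (39081/16579) = (5923/16579)
flip (5923/16579) -> (16579/5923): both odd, 5923 mod 4 = 3, 16579 mod 4 = 3, so the flip contributes -1; sign now -1
(16579/5923): 16579 mod 5923 = 4733, so (16579/5923) = (4733/5923)
flip (4733/5923) -> (5923/4733): both odd, 4733 mod 4 = 1, 5923 mod 4 = 3, so the flip contributes +1; sign now -1
(5923/4733): 5923 mod 4733 = 1190, so (5923/4733) = (1190/4733)
factor out 2^1: 1190 = 2^1·595; with 4733 mod 8 = 5, (2/4733) = -1; sign now +1; continue with (595/4733)
flip (595/4733) -> (4733/595): both odd, 595 mod 4 = 3, 4733 mod 4 = 1, so the flip contributes +1; sign now +1
(4733/595): 4733 mod 595 = 568, so (4733/595) = (568/595)
factor out 2^3: 568 = 2^3·71; with 595 mod 8 = 3, (2/595) = -1; sign now -1; continue with (71/595)
flip (71/595) -> (595/71): both odd, 71 mod 4 = 3, 595 mod 4 = 3, so the flip contributes -1; sign now +1
(595/71): 595 mod 71 = 27, so (595/71) = (27/71)
flip (27/71) -> (71/27): both odd, 27 mod 4 = 3, 71 mod 4 = 3, so the flip contributes -1; sign now -1
(71/27): 71 mod 27 = 17, so (71/27) = (17/27)
flip (17/27) -> (27/17): both odd, 17 mod 4 = 1, 27 mod 4 = 3, so the flip contributes +1; sign now -1
(27/17): 27 mod 17 = 10, so (27/17) = (10/17)
factor out 2^1: 10 = 2^1·5; with 17 mod 8 = 1, (2/17) = +1; sign now -1; continue with (5/17)
flip (5/17) -> (17/5): both odd, 5 mod 4 = 1, 17 mod 4 = 1, so the flip contributes +1; sign now -1
(17/5): 17 mod 5 = 2, so (17/5) = (2/5)
factor out 2^1: 2 = 2^1·1; with 5 mod 8 = 5, (2/5) = -1; sign now +1; continue with (1/5)
reached (1/5) = 1, so the symbol is +1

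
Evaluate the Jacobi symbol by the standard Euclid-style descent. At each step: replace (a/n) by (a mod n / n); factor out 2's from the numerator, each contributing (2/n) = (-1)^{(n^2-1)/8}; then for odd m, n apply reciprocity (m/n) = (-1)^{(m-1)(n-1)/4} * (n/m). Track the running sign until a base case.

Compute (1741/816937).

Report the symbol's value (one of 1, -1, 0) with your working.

1

reciprocity: (1741/816937) = +1·(816937/1741) since 1741 mod 4 = 1, 816937 mod 4 = 1; sign now +1
(816937/1741) = (408/1741)   [reduce mod 1741]
408 = 2^3·51; (2/1741) = -1 since 1741 mod 8 = 5, so (408/1741) = (-1)^3·(51/1741); sign now -1
reciprocity: (51/1741) = +1·(1741/51) since 51 mod 4 = 3, 1741 mod 4 = 1; sign now -1
(1741/51) = (7/51)   [reduce mod 51]
reciprocity: (7/51) = -1·(51/7) since 7 mod 4 = 3, 51 mod 4 = 3; sign now +1
(51/7) = (2/7)   [reduce mod 7]
2 = 2^1·1; (2/7) = +1 since 7 mod 8 = 7, so (2/7) = (+1)^1·(1/7); sign now +1
(1/7) = 1; final value = sign = +1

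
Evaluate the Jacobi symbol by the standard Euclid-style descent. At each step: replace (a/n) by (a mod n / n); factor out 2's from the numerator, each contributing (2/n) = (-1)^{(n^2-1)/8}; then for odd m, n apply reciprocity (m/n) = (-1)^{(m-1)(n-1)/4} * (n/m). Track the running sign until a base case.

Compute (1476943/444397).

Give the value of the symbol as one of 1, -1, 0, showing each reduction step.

0

(1476943/444397) = (143752/444397)   [reduce mod 444397]
143752 = 2^3·17969; (2/444397) = -1 since 444397 mod 8 = 5, so (143752/444397) = (-1)^3·(17969/444397); sign now -1
reciprocity: (17969/444397) = +1·(444397/17969) since 17969 mod 4 = 1, 444397 mod 4 = 1; sign now -1
(444397/17969) = (13141/17969)   [reduce mod 17969]
reciprocity: (13141/17969) = +1·(17969/13141) since 13141 mod 4 = 1, 17969 mod 4 = 1; sign now -1
(17969/13141) = (4828/13141)   [reduce mod 13141]
4828 = 2^2·1207; (2/13141) = -1 since 13141 mod 8 = 5, so (4828/13141) = (-1)^2·(1207/13141); sign now -1
reciprocity: (1207/13141) = +1·(13141/1207) since 1207 mod 4 = 3, 13141 mod 4 = 1; sign now -1
(13141/1207) = (1071/1207)   [reduce mod 1207]
reciprocity: (1071/1207) = -1·(1207/1071) since 1071 mod 4 = 3, 1207 mod 4 = 3; sign now +1
(1207/1071) = (136/1071)   [reduce mod 1071]
136 = 2^3·17; (2/1071) = +1 since 1071 mod 8 = 7, so (136/1071) = (+1)^3·(17/1071); sign now +1
reciprocity: (17/1071) = +1·(1071/17) since 17 mod 4 = 1, 1071 mod 4 = 3; sign now +1
(1071/17) = (0/17)   [reduce mod 17]
(0/17) = 0   [gcd(a, n) > 1]; final value = 0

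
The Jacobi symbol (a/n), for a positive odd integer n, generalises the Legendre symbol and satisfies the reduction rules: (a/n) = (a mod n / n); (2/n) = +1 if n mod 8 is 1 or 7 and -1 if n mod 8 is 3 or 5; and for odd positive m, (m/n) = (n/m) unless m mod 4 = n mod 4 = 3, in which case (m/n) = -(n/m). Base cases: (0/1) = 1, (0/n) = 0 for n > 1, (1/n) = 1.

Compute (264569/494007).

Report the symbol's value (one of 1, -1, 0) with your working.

-1

reciprocity: (264569/494007) = +1·(494007/264569) since 264569 mod 4 = 1, 494007 mod 4 = 3; sign now +1
(494007/264569) = (229438/264569)   [reduce mod 264569]
229438 = 2^1·114719; (2/264569) = +1 since 264569 mod 8 = 1, so (229438/264569) = (+1)^1·(114719/264569); sign now +1
reciprocity: (114719/264569) = +1·(264569/114719) since 114719 mod 4 = 3, 264569 mod 4 = 1; sign now +1
(264569/114719) = (35131/114719)   [reduce mod 114719]
reciprocity: (35131/114719) = -1·(114719/35131) since 35131 mod 4 = 3, 114719 mod 4 = 3; sign now -1
(114719/35131) = (9326/35131)   [reduce mod 35131]
9326 = 2^1·4663; (2/35131) = -1 since 35131 mod 8 = 3, so (9326/35131) = (-1)^1·(4663/35131); sign now +1
reciprocity: (4663/35131) = -1·(35131/4663) since 4663 mod 4 = 3, 35131 mod 4 = 3; sign now -1
(35131/4663) = (2490/4663)   [reduce mod 4663]
2490 = 2^1·1245; (2/4663) = +1 since 4663 mod 8 = 7, so (2490/4663) = (+1)^1·(1245/4663); sign now -1
reciprocity: (1245/4663) = +1·(4663/1245) since 1245 mod 4 = 1, 4663 mod 4 = 3; sign now -1
(4663/1245) = (928/1245)   [reduce mod 1245]
928 = 2^5·29; (2/1245) = -1 since 1245 mod 8 = 5, so (928/1245) = (-1)^5·(29/1245); sign now +1
reciprocity: (29/1245) = +1·(1245/29) since 29 mod 4 = 1, 1245 mod 4 = 1; sign now +1
(1245/29) = (27/29)   [reduce mod 29]
reciprocity: (27/29) = +1·(29/27) since 27 mod 4 = 3, 29 mod 4 = 1; sign now +1
(29/27) = (2/27)   [reduce mod 27]
2 = 2^1·1; (2/27) = -1 since 27 mod 8 = 3, so (2/27) = (-1)^1·(1/27); sign now -1
(1/27) = 1; final value = sign = -1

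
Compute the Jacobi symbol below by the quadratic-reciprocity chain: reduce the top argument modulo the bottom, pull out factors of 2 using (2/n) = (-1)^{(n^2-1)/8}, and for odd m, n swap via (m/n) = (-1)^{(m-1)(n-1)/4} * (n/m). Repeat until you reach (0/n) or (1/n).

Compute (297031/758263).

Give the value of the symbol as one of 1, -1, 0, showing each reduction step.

reciprocity: (297031/758263) = -1·(758263/297031) since 297031 mod 4 = 3, 758263 mod 4 = 3; sign now -1
(758263/297031) = (164201/297031)   [reduce mod 297031]
reciprocity: (164201/297031) = +1·(297031/164201) since 164201 mod 4 = 1, 297031 mod 4 = 3; sign now -1
(297031/164201) = (132830/164201)   [reduce mod 164201]
132830 = 2^1·66415; (2/164201) = +1 since 164201 mod 8 = 1, so (132830/164201) = (+1)^1·(66415/164201); sign now -1
reciprocity: (66415/164201) = +1·(164201/66415) since 66415 mod 4 = 3, 164201 mod 4 = 1; sign now -1
(164201/66415) = (31371/66415)   [reduce mod 66415]
reciprocity: (31371/66415) = -1·(66415/31371) since 31371 mod 4 = 3, 66415 mod 4 = 3; sign now +1
(66415/31371) = (3673/31371)   [reduce mod 31371]
reciprocity: (3673/31371) = +1·(31371/3673) since 3673 mod 4 = 1, 31371 mod 4 = 3; sign now +1
(31371/3673) = (1987/3673)   [reduce mod 3673]
reciprocity: (1987/3673) = +1·(3673/1987) since 1987 mod 4 = 3, 3673 mod 4 = 1; sign now +1
(3673/1987) = (1686/1987)   [reduce mod 1987]
1686 = 2^1·843; (2/1987) = -1 since 1987 mod 8 = 3, so (1686/1987) = (-1)^1·(843/1987); sign now -1
reciprocity: (843/1987) = -1·(1987/843) since 843 mod 4 = 3, 1987 mod 4 = 3; sign now +1
(1987/843) = (301/843)   [reduce mod 843]
reciprocity: (301/843) = +1·(843/301) since 301 mod 4 = 1, 843 mod 4 = 3; sign now +1
(843/301) = (241/301)   [reduce mod 301]
reciprocity: (241/301) = +1·(301/241) since 241 mod 4 = 1, 301 mod 4 = 1; sign now +1
(301/241) = (60/241)   [reduce mod 241]
60 = 2^2·15; (2/241) = +1 since 241 mod 8 = 1, so (60/241) = (+1)^2·(15/241); sign now +1
reciprocity: (15/241) = +1·(241/15) since 15 mod 4 = 3, 241 mod 4 = 1; sign now +1
(241/15) = (1/15)   [reduce mod 15]
(1/15) = 1; final value = sign = +1

1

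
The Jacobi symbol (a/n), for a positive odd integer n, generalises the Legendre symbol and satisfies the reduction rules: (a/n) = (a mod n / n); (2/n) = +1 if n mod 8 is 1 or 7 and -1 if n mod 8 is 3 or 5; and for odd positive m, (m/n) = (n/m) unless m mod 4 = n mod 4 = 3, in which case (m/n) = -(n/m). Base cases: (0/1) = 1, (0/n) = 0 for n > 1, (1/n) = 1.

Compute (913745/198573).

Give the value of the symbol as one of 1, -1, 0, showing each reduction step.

(913745/198573): 913745 mod 198573 = 119453, so (913745/198573) = (119453/198573)
flip (119453/198573) -> (198573/119453): both odd, 119453 mod 4 = 1, 198573 mod 4 = 1, so the flip contributes +1; sign now +1
(198573/119453): 198573 mod 119453 = 79120, so (198573/119453) = (79120/119453)
factor out 2^4: 79120 = 2^4·4945; with 119453 mod 8 = 5, (2/119453) = -1; sign now +1; continue with (4945/119453)
flip (4945/119453) -> (119453/4945): both odd, 4945 mod 4 = 1, 119453 mod 4 = 1, so the flip contributes +1; sign now +1
(119453/4945): 119453 mod 4945 = 773, so (119453/4945) = (773/4945)
flip (773/4945) -> (4945/773): both odd, 773 mod 4 = 1, 4945 mod 4 = 1, so the flip contributes +1; sign now +1
(4945/773): 4945 mod 773 = 307, so (4945/773) = (307/773)
flip (307/773) -> (773/307): both odd, 307 mod 4 = 3, 773 mod 4 = 1, so the flip contributes +1; sign now +1
(773/307): 773 mod 307 = 159, so (773/307) = (159/307)
flip (159/307) -> (307/159): both odd, 159 mod 4 = 3, 307 mod 4 = 3, so the flip contributes -1; sign now -1
(307/159): 307 mod 159 = 148, so (307/159) = (148/159)
factor out 2^2: 148 = 2^2·37; with 159 mod 8 = 7, (2/159) = +1; sign now -1; continue with (37/159)
flip (37/159) -> (159/37): both odd, 37 mod 4 = 1, 159 mod 4 = 3, so the flip contributes +1; sign now -1
(159/37): 159 mod 37 = 11, so (159/37) = (11/37)
flip (11/37) -> (37/11): both odd, 11 mod 4 = 3, 37 mod 4 = 1, so the flip contributes +1; sign now -1
(37/11): 37 mod 11 = 4, so (37/11) = (4/11)
factor out 2^2: 4 = 2^2·1; with 11 mod 8 = 3, (2/11) = -1; sign now -1; continue with (1/11)
reached (1/11) = 1, so the symbol is -1

-1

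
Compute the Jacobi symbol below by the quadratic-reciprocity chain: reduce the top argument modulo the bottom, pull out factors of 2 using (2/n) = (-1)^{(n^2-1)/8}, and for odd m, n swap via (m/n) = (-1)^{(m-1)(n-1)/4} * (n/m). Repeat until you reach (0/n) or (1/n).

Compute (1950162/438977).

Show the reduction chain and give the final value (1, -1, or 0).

-1

(1950162/438977) = (194254/438977)   [reduce mod 438977]
194254 = 2^1·97127; (2/438977) = +1 since 438977 mod 8 = 1, so (194254/438977) = (+1)^1·(97127/438977); sign now +1
reciprocity: (97127/438977) = +1·(438977/97127) since 97127 mod 4 = 3, 438977 mod 4 = 1; sign now +1
(438977/97127) = (50469/97127)   [reduce mod 97127]
reciprocity: (50469/97127) = +1·(97127/50469) since 50469 mod 4 = 1, 97127 mod 4 = 3; sign now +1
(97127/50469) = (46658/50469)   [reduce mod 50469]
46658 = 2^1·23329; (2/50469) = -1 since 50469 mod 8 = 5, so (46658/50469) = (-1)^1·(23329/50469); sign now -1
reciprocity: (23329/50469) = +1·(50469/23329) since 23329 mod 4 = 1, 50469 mod 4 = 1; sign now -1
(50469/23329) = (3811/23329)   [reduce mod 23329]
reciprocity: (3811/23329) = +1·(23329/3811) since 3811 mod 4 = 3, 23329 mod 4 = 1; sign now -1
(23329/3811) = (463/3811)   [reduce mod 3811]
reciprocity: (463/3811) = -1·(3811/463) since 463 mod 4 = 3, 3811 mod 4 = 3; sign now +1
(3811/463) = (107/463)   [reduce mod 463]
reciprocity: (107/463) = -1·(463/107) since 107 mod 4 = 3, 463 mod 4 = 3; sign now -1
(463/107) = (35/107)   [reduce mod 107]
reciprocity: (35/107) = -1·(107/35) since 35 mod 4 = 3, 107 mod 4 = 3; sign now +1
(107/35) = (2/35)   [reduce mod 35]
2 = 2^1·1; (2/35) = -1 since 35 mod 8 = 3, so (2/35) = (-1)^1·(1/35); sign now -1
(1/35) = 1; final value = sign = -1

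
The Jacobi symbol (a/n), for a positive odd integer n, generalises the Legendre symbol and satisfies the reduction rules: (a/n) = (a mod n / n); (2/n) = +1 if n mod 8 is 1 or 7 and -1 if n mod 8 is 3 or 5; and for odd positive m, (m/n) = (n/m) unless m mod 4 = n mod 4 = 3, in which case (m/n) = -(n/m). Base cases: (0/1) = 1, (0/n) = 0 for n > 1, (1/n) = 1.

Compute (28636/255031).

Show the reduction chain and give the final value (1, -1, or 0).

factor out 2^2: 28636 = 2^2·7159; with 255031 mod 8 = 7, (2/255031) = +1; sign now +1; continue with (7159/255031)
flip (7159/255031) -> (255031/7159): both odd, 7159 mod 4 = 3, 255031 mod 4 = 3, so the flip contributes -1; sign now -1
(255031/7159): 255031 mod 7159 = 4466, so (255031/7159) = (4466/7159)
factor out 2^1: 4466 = 2^1·2233; with 7159 mod 8 = 7, (2/7159) = +1; sign now -1; continue with (2233/7159)
flip (2233/7159) -> (7159/2233): both odd, 2233 mod 4 = 1, 7159 mod 4 = 3, so the flip contributes +1; sign now -1
(7159/2233): 7159 mod 2233 = 460, so (7159/2233) = (460/2233)
factor out 2^2: 460 = 2^2·115; with 2233 mod 8 = 1, (2/2233) = +1; sign now -1; continue with (115/2233)
flip (115/2233) -> (2233/115): both odd, 115 mod 4 = 3, 2233 mod 4 = 1, so the flip contributes +1; sign now -1
(2233/115): 2233 mod 115 = 48, so (2233/115) = (48/115)
factor out 2^4: 48 = 2^4·3; with 115 mod 8 = 3, (2/115) = -1; sign now -1; continue with (3/115)
flip (3/115) -> (115/3): both odd, 3 mod 4 = 3, 115 mod 4 = 3, so the flip contributes -1; sign now +1
(115/3): 115 mod 3 = 1, so (115/3) = (1/3)
reached (1/3) = 1, so the symbol is +1

1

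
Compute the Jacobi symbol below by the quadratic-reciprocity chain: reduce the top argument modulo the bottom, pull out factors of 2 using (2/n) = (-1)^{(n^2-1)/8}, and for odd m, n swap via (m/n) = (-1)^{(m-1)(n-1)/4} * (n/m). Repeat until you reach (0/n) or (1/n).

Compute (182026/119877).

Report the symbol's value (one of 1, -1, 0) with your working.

(182026/119877) = (62149/119877)   [reduce mod 119877]
reciprocity: (62149/119877) = +1·(119877/62149) since 62149 mod 4 = 1, 119877 mod 4 = 1; sign now +1
(119877/62149) = (57728/62149)   [reduce mod 62149]
57728 = 2^7·451; (2/62149) = -1 since 62149 mod 8 = 5, so (57728/62149) = (-1)^7·(451/62149); sign now -1
reciprocity: (451/62149) = +1·(62149/451) since 451 mod 4 = 3, 62149 mod 4 = 1; sign now -1
(62149/451) = (362/451)   [reduce mod 451]
362 = 2^1·181; (2/451) = -1 since 451 mod 8 = 3, so (362/451) = (-1)^1·(181/451); sign now +1
reciprocity: (181/451) = +1·(451/181) since 181 mod 4 = 1, 451 mod 4 = 3; sign now +1
(451/181) = (89/181)   [reduce mod 181]
reciprocity: (89/181) = +1·(181/89) since 89 mod 4 = 1, 181 mod 4 = 1; sign now +1
(181/89) = (3/89)   [reduce mod 89]
reciprocity: (3/89) = +1·(89/3) since 3 mod 4 = 3, 89 mod 4 = 1; sign now +1
(89/3) = (2/3)   [reduce mod 3]
2 = 2^1·1; (2/3) = -1 since 3 mod 8 = 3, so (2/3) = (-1)^1·(1/3); sign now -1
(1/3) = 1; final value = sign = -1

-1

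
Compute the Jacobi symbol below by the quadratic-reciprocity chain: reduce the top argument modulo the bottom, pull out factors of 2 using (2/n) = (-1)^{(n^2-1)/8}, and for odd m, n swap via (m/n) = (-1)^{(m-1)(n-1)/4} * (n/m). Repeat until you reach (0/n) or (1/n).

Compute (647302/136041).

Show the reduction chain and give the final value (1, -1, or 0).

(647302/136041): 647302 mod 136041 = 103138, so (647302/136041) = (103138/136041)
factor out 2^1: 103138 = 2^1·51569; with 136041 mod 8 = 1, (2/136041) = +1; sign now +1; continue with (51569/136041)
flip (51569/136041) -> (136041/51569): both odd, 51569 mod 4 = 1, 136041 mod 4 = 1, so the flip contributes +1; sign now +1
(136041/51569): 136041 mod 51569 = 32903, so (136041/51569) = (32903/51569)
flip (32903/51569) -> (51569/32903): both odd, 32903 mod 4 = 3, 51569 mod 4 = 1, so the flip contributes +1; sign now +1
(51569/32903): 51569 mod 32903 = 18666, so (51569/32903) = (18666/32903)
factor out 2^1: 18666 = 2^1·9333; with 32903 mod 8 = 7, (2/32903) = +1; sign now +1; continue with (9333/32903)
flip (9333/32903) -> (32903/9333): both odd, 9333 mod 4 = 1, 32903 mod 4 = 3, so the flip contributes +1; sign now +1
(32903/9333): 32903 mod 9333 = 4904, so (32903/9333) = (4904/9333)
factor out 2^3: 4904 = 2^3·613; with 9333 mod 8 = 5, (2/9333) = -1; sign now -1; continue with (613/9333)
flip (613/9333) -> (9333/613): both odd, 613 mod 4 = 1, 9333 mod 4 = 1, so the flip contributes +1; sign now -1
(9333/613): 9333 mod 613 = 138, so (9333/613) = (138/613)
factor out 2^1: 138 = 2^1·69; with 613 mod 8 = 5, (2/613) = -1; sign now +1; continue with (69/613)
flip (69/613) -> (613/69): both odd, 69 mod 4 = 1, 613 mod 4 = 1, so the flip contributes +1; sign now +1
(613/69): 613 mod 69 = 61, so (613/69) = (61/69)
flip (61/69) -> (69/61): both odd, 61 mod 4 = 1, 69 mod 4 = 1, so the flip contributes +1; sign now +1
(69/61): 69 mod 61 = 8, so (69/61) = (8/61)
factor out 2^3: 8 = 2^3·1; with 61 mod 8 = 5, (2/61) = -1; sign now -1; continue with (1/61)
reached (1/61) = 1, so the symbol is -1

-1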